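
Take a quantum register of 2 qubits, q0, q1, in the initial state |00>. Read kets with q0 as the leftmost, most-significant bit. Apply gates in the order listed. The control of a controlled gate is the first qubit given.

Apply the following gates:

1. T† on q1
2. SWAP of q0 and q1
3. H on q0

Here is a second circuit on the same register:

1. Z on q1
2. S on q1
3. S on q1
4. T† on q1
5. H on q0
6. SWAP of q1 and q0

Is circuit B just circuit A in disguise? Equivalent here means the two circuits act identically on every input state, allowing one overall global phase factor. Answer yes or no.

No: there is an input state on which the two circuits produce genuinely different outputs (not merely differing by a phase).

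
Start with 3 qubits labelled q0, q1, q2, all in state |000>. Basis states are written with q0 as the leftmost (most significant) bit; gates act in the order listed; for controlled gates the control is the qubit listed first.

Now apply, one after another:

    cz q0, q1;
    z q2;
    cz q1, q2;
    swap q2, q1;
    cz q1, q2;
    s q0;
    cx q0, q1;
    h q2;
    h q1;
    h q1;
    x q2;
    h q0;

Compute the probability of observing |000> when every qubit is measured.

The probability of measuring |000> is 1/4.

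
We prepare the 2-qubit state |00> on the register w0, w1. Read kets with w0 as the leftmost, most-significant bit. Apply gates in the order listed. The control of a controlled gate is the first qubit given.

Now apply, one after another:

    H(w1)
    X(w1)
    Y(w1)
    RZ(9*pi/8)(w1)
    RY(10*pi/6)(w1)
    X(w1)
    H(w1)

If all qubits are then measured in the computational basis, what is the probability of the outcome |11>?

A full measurement returns |11> with probability 0.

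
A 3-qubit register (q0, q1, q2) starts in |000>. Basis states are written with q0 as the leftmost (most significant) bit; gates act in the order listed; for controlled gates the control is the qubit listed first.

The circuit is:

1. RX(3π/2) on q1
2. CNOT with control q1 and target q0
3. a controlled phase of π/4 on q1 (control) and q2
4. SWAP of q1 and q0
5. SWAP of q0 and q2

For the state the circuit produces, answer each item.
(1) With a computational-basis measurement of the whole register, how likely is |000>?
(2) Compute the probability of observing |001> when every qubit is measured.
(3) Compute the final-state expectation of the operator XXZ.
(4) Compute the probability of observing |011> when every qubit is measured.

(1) A full measurement returns |000> with probability 1/2.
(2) The probability of measuring |001> is 0.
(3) The expectation value of XXZ is 0.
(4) Outcome |011> occurs with probability 1/2.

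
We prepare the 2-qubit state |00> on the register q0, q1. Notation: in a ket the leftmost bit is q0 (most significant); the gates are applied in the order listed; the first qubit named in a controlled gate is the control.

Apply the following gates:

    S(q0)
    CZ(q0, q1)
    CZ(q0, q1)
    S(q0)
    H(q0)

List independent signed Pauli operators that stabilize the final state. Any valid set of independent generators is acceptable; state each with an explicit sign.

The final state is stabilized by the group generated by +XI, +IZ; other independent generating sets are equally valid.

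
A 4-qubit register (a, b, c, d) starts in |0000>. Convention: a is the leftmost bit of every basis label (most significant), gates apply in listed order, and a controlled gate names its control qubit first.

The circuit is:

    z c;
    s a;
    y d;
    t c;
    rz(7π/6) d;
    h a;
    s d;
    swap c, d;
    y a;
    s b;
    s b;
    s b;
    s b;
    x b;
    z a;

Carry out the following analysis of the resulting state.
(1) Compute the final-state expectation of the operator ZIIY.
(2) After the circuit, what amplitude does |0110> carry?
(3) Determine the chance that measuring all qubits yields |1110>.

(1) In the final state, ZIIY has expectation 0. Key observation: steps 10-13 multiply out to the identity, so the circuit reduces to the remaining gates.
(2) |0110> carries amplitude -sqrt(2)*exp(I*pi/12)/2 in the final state.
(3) Outcome |1110> occurs with probability 1/2.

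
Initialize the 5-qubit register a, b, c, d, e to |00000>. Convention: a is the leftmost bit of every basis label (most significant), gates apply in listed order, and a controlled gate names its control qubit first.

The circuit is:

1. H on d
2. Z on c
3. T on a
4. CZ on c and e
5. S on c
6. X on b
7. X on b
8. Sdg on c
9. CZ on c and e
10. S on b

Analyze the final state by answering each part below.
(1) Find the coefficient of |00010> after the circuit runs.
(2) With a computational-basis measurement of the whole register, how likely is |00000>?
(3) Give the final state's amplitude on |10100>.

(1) |00010> carries amplitude sqrt(2)/2 in the final state. Key observation: steps 4-9 multiply out to the identity, so the circuit reduces to the remaining gates.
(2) A full measurement returns |00000> with probability 1/2.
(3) |10100> carries amplitude 0 in the final state.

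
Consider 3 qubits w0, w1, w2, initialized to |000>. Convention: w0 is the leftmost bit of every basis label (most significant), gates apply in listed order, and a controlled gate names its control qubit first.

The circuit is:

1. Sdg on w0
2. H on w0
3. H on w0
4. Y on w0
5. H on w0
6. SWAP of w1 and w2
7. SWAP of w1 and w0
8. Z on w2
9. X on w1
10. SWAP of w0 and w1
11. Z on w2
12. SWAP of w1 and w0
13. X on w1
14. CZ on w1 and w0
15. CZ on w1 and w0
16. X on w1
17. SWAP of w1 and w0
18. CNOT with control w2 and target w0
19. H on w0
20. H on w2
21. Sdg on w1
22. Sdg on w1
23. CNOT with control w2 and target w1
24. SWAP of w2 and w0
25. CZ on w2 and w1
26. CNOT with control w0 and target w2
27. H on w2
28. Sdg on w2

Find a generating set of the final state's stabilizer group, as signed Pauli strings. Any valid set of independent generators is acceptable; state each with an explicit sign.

The final state is stabilized by the group generated by -XXZ, +IZY, +ZZI; other independent generating sets are equally valid. Key observation: the block from step 12 through step 17 cancels to the identity and can be dropped.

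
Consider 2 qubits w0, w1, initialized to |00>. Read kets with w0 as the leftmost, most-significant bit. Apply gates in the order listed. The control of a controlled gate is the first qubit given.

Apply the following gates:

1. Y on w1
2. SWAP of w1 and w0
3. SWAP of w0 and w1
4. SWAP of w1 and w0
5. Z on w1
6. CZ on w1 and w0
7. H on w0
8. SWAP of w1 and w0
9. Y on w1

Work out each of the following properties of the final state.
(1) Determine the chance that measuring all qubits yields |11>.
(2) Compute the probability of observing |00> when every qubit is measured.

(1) The probability of measuring |11> is 0.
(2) A full measurement returns |00> with probability 1/2.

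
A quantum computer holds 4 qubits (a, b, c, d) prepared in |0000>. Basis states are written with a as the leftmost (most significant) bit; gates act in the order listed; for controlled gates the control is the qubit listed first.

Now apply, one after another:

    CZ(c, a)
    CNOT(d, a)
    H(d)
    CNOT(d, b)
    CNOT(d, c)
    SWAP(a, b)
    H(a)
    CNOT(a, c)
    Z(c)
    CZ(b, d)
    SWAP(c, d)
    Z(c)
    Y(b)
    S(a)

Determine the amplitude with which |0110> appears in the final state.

The final state's coefficient on |0110> equals 0.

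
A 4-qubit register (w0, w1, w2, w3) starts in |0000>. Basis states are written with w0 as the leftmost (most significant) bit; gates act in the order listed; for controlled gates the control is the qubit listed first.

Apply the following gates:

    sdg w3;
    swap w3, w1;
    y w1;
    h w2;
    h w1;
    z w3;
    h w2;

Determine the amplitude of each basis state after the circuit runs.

The final amplitudes are sqrt(2)*I/2 on |0000>, -sqrt(2)*I/2 on |0100>, and 0 on every other basis state.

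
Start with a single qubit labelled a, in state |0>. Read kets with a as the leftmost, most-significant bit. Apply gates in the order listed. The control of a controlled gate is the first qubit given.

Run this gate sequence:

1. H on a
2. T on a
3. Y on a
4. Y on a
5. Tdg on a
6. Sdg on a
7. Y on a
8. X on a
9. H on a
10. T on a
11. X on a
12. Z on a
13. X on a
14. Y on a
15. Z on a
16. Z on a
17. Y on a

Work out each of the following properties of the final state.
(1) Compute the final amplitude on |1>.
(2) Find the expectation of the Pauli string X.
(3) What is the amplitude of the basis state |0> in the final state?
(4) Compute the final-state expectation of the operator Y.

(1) The amplitude on |1> is (1 + I)*exp(I*pi/4)/2.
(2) The observable X averages to -sqrt(2)/2.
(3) The final state's coefficient on |0> equals 1/2 - I/2.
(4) The observable Y averages to sqrt(2)/2.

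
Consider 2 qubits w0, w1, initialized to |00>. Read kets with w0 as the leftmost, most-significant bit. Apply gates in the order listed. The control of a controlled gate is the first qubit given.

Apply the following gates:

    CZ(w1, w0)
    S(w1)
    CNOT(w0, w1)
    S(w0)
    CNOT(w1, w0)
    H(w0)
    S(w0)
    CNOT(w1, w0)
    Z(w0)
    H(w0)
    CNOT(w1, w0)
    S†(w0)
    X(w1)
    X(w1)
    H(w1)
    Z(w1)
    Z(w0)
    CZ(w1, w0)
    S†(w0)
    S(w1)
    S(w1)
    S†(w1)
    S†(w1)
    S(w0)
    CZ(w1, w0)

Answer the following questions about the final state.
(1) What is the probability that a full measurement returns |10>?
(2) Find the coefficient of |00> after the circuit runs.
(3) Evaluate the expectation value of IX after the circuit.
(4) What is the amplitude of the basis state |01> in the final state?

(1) The probability of measuring |10> is 1/4. Key observation: steps 18-25 multiply out to the identity, so the circuit reduces to the remaining gates.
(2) The final state's coefficient on |00> equals sqrt(2)*(1 - I)/4.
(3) The observable IX averages to -1.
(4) |01> carries amplitude sqrt(2)*(-1 + I)/4 in the final state.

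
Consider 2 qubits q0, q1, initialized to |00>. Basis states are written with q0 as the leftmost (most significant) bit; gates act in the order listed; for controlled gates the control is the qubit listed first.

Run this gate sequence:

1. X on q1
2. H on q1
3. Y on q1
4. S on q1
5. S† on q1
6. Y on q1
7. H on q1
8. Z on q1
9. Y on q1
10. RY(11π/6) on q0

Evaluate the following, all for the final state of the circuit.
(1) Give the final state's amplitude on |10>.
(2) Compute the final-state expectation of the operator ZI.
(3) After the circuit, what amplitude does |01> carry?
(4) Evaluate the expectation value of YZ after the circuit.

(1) The final state's coefficient on |10> equals I*(-sqrt(2) + sqrt(6))/4. Key observation: gates 2-7 undo each other exactly, leaving only the rest of the circuit to track.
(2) The expectation value of ZI is sqrt(3)/2.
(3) |01> carries amplitude 0 in the final state.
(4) The observable YZ averages to 0.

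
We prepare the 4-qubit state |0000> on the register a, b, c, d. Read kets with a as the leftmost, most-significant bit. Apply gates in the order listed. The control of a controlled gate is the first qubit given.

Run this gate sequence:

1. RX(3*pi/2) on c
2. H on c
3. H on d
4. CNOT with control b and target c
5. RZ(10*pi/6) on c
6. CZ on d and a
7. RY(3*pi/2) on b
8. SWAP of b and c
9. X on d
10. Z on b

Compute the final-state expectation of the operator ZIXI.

The observable ZIXI averages to -1.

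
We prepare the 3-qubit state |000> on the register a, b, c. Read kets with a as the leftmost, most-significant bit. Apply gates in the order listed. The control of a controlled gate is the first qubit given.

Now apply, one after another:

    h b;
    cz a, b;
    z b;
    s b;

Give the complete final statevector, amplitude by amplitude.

After the circuit, the state carries amplitude sqrt(2)/2 on |000>, -sqrt(2)*I/2 on |010>, and 0 on every other basis state.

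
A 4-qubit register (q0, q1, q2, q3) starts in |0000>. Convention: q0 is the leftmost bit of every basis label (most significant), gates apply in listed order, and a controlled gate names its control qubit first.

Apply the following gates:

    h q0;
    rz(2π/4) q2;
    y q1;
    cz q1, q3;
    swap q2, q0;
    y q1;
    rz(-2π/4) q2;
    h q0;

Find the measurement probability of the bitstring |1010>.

The probability of measuring |1010> is 1/4.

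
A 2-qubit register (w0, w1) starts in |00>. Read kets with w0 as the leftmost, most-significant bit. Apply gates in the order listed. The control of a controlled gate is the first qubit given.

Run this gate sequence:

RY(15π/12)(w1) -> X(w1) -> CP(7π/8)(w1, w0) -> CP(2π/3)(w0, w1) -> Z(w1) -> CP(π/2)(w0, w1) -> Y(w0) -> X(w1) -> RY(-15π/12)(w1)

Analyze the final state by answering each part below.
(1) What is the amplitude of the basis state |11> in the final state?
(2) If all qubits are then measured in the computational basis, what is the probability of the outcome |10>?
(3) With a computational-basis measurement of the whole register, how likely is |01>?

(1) The final state's coefficient on |11> equals -sqrt(2)*I/2.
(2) A full measurement returns |10> with probability 1/2.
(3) Outcome |01> occurs with probability 0.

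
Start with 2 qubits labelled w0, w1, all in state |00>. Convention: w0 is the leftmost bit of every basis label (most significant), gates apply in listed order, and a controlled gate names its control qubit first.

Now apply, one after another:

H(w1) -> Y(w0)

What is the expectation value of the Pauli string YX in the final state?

In the final state, YX has expectation 0.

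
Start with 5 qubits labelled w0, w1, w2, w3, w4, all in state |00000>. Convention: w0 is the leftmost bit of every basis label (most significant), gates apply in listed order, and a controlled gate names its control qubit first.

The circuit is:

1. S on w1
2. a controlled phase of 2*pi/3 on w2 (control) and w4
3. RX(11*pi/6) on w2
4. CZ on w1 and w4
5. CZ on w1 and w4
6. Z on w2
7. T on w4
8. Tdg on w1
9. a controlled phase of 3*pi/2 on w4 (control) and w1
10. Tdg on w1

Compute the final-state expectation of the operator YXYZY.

The expectation value of YXYZY is 0. Key observation: gates 4-5 undo each other exactly, leaving only the rest of the circuit to track.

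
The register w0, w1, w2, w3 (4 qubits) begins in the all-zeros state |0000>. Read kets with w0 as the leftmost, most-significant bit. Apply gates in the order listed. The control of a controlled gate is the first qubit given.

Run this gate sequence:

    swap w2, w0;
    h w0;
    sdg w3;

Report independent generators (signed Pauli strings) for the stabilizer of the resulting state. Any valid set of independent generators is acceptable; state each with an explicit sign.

The stabilizer group can be generated by +XIII, +IZII, +IIZI, +IIIZ, among other valid generating sets.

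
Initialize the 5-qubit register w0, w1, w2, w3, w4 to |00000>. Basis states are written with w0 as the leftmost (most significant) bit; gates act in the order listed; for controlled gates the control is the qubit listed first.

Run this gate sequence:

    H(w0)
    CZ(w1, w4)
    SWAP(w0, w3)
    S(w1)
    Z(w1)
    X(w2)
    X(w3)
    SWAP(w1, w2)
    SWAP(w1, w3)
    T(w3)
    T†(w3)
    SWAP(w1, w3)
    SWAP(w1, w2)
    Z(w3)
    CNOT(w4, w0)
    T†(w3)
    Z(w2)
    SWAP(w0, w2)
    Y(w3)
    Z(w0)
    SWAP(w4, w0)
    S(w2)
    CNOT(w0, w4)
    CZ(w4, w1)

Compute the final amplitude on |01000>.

The final state's coefficient on |01000> equals 0. Key observation: steps 8-13 multiply out to the identity, so the circuit reduces to the remaining gates.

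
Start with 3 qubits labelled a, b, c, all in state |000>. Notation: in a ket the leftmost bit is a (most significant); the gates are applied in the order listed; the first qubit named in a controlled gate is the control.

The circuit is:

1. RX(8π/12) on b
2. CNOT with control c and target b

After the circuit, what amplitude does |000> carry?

The amplitude on |000> is 1/2.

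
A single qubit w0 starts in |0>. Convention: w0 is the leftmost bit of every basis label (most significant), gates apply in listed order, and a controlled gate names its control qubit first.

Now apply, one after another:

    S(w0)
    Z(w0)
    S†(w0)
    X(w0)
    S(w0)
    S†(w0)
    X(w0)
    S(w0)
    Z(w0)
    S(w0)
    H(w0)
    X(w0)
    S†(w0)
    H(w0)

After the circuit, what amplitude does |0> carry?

The final state's coefficient on |0> equals 1/2 - I/2. Key observation: the block from step 2 through step 9 cancels to the identity and can be dropped.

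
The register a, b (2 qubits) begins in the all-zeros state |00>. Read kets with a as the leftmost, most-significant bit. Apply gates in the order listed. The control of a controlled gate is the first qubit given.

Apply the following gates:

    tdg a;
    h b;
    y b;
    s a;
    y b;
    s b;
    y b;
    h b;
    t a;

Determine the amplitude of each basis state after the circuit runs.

The resulting statevector has amplitude 1/2 + I/2 on |00>, 1/2 - I/2 on |01>, 0 on |10>, 0 on |11>.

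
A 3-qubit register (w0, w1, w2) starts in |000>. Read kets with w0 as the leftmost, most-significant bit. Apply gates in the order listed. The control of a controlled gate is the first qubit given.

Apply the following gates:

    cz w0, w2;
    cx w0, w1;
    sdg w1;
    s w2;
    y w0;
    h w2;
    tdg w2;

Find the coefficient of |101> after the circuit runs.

|101> carries amplitude sqrt(2)*exp(I*pi/4)/2 in the final state.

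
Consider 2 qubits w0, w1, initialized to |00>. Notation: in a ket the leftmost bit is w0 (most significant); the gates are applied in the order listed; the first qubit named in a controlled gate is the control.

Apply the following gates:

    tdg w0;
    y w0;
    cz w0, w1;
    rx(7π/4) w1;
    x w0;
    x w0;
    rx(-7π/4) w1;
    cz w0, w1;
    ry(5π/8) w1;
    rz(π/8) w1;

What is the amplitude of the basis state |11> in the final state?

The final state's coefficient on |11> equals exp(9*I*pi/16)*sin(5*pi/16). Key observation: the block from step 3 through step 8 cancels to the identity and can be dropped.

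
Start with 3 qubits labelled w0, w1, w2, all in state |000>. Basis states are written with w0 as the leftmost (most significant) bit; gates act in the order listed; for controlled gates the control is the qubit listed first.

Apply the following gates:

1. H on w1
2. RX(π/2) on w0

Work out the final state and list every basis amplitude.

After the circuit, the state carries amplitude 1/2 on |000>, 0 on |001>, 1/2 on |010>, 0 on |011>, -I/2 on |100>, 0 on |101>, -I/2 on |110>, 0 on |111>.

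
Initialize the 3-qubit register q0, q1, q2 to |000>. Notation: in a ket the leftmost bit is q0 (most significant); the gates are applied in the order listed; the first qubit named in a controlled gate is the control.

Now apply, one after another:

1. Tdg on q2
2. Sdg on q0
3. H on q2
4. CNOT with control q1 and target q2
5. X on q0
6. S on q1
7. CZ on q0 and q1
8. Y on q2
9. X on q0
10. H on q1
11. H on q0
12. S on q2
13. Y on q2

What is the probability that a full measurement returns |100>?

The probability of measuring |100> is 1/8.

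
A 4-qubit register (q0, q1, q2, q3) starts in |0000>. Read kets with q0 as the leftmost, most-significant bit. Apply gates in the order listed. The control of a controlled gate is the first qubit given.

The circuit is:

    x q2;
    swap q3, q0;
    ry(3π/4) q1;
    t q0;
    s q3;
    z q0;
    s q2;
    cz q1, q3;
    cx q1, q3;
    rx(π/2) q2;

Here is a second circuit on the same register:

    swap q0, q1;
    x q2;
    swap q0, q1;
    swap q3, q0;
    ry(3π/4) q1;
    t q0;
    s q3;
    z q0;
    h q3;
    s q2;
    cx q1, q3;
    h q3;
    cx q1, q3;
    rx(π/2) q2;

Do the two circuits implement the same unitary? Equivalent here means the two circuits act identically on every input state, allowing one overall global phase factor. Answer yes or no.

Yes, they are equivalent — the unitaries differ by at most a global phase.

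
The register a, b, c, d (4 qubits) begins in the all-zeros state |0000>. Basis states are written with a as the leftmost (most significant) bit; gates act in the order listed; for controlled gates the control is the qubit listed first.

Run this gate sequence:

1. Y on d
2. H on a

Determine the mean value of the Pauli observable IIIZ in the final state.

The expectation value of IIIZ is -1.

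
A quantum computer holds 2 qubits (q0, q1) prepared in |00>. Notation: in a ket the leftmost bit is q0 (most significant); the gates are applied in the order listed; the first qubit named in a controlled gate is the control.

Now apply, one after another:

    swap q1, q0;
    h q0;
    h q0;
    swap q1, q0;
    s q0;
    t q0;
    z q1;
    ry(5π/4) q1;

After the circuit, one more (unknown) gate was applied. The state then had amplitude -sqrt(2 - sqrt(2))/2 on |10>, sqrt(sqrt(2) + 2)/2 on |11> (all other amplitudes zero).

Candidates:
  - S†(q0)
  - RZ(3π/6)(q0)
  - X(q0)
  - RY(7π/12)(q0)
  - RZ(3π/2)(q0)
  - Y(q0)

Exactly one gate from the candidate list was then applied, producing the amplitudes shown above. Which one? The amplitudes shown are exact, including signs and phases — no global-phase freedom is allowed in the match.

It was X(q0) that produced the state shown. Key observation: gates 1-4 undo each other exactly, leaving only the rest of the circuit to track.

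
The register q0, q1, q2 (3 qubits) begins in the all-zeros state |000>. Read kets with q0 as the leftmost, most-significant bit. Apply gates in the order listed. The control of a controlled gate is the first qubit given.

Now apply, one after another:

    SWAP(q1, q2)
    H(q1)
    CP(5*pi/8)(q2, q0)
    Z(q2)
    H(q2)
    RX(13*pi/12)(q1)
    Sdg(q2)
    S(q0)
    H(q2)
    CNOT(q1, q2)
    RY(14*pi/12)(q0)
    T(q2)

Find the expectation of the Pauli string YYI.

The expectation value of YYI is 0.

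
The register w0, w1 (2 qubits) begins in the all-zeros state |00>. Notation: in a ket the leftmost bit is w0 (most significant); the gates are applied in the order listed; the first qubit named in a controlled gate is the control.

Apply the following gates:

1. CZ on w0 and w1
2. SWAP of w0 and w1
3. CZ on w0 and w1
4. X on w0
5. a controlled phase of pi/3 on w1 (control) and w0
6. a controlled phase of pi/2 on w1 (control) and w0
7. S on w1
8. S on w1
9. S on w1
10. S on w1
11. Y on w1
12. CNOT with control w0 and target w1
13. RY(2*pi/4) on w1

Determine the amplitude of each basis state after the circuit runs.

After the circuit, the state carries amplitude 0 on |00>, 0 on |01>, sqrt(2)*I/2 on |10>, sqrt(2)*I/2 on |11>.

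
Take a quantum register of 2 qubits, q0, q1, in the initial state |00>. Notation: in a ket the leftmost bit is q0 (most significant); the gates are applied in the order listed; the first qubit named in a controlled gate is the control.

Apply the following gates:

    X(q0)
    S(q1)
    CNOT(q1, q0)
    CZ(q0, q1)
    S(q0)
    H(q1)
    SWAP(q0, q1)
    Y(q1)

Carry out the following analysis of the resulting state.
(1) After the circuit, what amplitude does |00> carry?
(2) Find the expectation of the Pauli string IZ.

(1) The final state's coefficient on |00> equals sqrt(2)/2.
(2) In the final state, IZ has expectation 1.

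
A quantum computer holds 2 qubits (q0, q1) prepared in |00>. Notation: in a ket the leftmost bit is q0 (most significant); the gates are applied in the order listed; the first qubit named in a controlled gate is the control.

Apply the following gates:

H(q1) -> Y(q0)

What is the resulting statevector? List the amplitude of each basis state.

The resulting statevector has amplitude 0 on |00>, 0 on |01>, sqrt(2)*I/2 on |10>, sqrt(2)*I/2 on |11>.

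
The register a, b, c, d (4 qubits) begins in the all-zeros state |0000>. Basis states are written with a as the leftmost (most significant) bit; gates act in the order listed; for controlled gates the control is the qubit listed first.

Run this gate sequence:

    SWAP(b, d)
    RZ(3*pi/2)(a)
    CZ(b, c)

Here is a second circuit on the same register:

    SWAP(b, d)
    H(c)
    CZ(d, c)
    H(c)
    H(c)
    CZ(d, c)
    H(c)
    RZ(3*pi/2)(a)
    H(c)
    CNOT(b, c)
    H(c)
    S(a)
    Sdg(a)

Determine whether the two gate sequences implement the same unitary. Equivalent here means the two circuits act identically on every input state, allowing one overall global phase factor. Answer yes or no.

Yes — the two circuits implement the same unitary up to a global phase.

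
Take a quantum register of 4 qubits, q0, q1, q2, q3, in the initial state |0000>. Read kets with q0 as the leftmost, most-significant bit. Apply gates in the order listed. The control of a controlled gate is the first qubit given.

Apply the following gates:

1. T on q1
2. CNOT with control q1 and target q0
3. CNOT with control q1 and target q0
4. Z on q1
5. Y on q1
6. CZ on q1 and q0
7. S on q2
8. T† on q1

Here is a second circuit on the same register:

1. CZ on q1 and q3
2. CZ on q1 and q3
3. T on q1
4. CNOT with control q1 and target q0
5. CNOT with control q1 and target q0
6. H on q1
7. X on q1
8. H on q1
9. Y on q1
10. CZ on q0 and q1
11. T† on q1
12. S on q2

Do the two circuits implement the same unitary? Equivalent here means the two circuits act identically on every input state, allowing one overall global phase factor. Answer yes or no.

Yes — the two circuits implement the same unitary up to a global phase.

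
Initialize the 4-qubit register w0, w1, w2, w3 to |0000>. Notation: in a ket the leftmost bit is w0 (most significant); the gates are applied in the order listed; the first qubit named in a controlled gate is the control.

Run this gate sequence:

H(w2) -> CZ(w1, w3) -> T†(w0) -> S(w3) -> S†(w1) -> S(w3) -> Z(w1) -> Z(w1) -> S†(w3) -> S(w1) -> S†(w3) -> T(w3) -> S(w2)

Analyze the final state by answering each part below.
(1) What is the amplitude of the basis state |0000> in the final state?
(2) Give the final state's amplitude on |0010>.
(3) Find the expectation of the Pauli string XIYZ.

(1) |0000> carries amplitude sqrt(2)/2 in the final state.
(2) The final state's coefficient on |0010> equals sqrt(2)*I/2.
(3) In the final state, XIYZ has expectation 0.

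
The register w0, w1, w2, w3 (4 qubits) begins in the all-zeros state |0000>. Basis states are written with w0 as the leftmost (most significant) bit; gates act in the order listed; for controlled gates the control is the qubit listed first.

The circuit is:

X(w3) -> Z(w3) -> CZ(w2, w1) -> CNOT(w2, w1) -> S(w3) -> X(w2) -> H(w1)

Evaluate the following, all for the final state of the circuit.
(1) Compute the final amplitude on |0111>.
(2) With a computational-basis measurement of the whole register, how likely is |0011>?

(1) The amplitude on |0111> is -sqrt(2)*I/2.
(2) The probability of measuring |0011> is 1/2.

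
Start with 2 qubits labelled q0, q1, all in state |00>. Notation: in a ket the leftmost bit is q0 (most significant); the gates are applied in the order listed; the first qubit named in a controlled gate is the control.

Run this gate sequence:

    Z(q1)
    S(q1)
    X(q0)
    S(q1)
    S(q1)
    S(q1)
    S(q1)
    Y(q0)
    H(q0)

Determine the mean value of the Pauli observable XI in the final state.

In the final state, XI has expectation 1. Key observation: gates 4-7 undo each other exactly, leaving only the rest of the circuit to track.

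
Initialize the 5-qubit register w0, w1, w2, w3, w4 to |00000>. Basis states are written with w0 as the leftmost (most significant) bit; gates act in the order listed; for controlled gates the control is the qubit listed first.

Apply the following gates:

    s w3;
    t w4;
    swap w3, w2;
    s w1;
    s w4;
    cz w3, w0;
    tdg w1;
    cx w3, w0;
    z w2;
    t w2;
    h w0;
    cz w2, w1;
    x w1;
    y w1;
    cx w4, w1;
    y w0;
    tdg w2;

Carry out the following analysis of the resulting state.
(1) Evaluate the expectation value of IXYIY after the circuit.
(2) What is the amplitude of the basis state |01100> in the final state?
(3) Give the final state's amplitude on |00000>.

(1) The observable IXYIY averages to 0.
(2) |01100> carries amplitude 0 in the final state.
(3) |00000> carries amplitude -sqrt(2)/2 in the final state.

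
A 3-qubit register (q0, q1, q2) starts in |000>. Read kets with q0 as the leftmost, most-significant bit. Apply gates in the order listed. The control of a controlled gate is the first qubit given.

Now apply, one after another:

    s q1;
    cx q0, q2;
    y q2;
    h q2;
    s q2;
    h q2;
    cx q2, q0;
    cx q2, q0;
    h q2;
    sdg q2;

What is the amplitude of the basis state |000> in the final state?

The final state's coefficient on |000> equals sqrt(2)*I/2. Key observation: the block from step 5 through step 10 cancels to the identity and can be dropped.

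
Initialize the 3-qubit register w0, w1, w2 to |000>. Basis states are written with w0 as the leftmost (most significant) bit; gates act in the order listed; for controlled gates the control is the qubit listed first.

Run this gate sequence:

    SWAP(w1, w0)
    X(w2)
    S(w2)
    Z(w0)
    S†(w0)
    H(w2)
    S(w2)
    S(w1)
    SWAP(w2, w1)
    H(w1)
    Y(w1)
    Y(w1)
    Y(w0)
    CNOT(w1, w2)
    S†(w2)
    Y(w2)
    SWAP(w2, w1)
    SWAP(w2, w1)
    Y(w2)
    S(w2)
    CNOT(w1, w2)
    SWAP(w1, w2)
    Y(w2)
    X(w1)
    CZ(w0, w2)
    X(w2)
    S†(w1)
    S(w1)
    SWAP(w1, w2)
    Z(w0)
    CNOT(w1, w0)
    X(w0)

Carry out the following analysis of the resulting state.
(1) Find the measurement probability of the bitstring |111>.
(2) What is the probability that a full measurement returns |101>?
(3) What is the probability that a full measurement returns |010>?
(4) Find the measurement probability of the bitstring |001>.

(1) Outcome |111> occurs with probability 1/2.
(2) Outcome |101> occurs with probability 0.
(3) A full measurement returns |010> with probability 0.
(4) Outcome |001> occurs with probability 1/2.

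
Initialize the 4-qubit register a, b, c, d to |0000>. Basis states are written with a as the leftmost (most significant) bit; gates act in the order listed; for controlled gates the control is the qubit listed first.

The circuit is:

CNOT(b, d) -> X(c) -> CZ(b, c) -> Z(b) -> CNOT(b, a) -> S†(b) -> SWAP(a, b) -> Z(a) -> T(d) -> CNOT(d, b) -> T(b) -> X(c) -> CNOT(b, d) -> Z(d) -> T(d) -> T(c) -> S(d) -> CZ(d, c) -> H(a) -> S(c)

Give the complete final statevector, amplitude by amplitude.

The resulting statevector has amplitude sqrt(2)/2 on |0000>, sqrt(2)/2 on |1000>, and 0 on every other basis state.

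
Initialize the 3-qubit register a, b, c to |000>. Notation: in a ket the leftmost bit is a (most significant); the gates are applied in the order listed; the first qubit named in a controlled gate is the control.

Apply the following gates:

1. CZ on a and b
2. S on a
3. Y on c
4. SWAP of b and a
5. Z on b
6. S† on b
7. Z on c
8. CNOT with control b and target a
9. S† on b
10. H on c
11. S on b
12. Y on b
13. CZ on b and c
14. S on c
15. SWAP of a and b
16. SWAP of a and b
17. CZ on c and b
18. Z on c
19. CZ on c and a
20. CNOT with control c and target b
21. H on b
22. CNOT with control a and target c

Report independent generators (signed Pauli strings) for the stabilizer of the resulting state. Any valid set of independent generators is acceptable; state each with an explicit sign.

The final state is stabilized by the group generated by -IXZ, +IZY, +ZII; other independent generating sets are equally valid. Key observation: gates 15-16 undo each other exactly, leaving only the rest of the circuit to track.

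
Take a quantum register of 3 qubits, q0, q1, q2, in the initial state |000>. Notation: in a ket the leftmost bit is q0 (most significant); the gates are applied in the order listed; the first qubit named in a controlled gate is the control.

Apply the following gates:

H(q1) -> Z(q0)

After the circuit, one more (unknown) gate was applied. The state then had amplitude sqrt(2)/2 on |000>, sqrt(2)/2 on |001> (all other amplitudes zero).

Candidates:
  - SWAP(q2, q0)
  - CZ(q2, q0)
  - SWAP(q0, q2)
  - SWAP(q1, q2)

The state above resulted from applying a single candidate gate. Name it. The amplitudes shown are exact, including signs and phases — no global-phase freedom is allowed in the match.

The applied gate was SWAP(q1, q2).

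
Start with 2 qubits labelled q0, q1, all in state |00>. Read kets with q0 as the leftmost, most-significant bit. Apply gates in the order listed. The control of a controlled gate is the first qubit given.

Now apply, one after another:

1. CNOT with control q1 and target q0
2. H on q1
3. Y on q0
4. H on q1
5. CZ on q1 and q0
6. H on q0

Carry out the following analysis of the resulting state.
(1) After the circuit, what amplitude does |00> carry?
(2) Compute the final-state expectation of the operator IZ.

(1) The final state's coefficient on |00> equals sqrt(2)*I/2.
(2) The expectation value of IZ is 1.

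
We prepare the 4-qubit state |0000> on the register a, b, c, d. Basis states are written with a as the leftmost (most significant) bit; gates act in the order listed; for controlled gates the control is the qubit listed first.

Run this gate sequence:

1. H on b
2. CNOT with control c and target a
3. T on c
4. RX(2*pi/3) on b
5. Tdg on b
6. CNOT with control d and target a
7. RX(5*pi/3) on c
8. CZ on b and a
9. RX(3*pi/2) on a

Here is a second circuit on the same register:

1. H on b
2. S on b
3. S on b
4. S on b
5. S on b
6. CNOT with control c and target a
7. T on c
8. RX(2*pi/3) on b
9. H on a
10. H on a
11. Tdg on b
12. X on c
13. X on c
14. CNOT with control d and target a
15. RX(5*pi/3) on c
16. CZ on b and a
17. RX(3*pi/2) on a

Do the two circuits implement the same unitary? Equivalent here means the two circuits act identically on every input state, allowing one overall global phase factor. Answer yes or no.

Yes: on every input state the two circuits agree up to one overall phase factor.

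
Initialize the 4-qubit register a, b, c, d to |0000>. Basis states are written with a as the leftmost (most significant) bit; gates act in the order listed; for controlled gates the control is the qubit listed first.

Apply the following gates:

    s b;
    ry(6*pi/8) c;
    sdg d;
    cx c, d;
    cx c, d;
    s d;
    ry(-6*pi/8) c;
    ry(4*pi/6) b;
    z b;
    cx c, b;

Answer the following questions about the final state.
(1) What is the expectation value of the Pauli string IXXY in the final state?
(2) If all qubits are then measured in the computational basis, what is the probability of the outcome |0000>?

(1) The observable IXXY averages to 0. Key observation: the block from step 2 through step 7 cancels to the identity and can be dropped.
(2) Outcome |0000> occurs with probability 1/4.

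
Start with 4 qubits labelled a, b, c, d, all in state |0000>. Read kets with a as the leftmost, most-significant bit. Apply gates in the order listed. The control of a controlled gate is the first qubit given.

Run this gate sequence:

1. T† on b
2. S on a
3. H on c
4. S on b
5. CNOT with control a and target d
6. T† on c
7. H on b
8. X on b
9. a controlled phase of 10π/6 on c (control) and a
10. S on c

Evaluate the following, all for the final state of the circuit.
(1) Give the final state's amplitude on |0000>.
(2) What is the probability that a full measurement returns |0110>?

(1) |0000> carries amplitude 1/2 in the final state.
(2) Outcome |0110> occurs with probability 1/4.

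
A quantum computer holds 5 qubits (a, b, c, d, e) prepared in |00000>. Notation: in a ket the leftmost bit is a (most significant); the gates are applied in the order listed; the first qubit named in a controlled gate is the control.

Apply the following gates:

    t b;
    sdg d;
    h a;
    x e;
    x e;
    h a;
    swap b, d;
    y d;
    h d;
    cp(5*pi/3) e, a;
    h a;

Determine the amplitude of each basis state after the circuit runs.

After the circuit, the state carries amplitude I/2 on |00000>, -I/2 on |00010>, I/2 on |10000>, -I/2 on |10010>, and 0 on every other basis state. Key observation: the block from step 3 through step 6 cancels to the identity and can be dropped.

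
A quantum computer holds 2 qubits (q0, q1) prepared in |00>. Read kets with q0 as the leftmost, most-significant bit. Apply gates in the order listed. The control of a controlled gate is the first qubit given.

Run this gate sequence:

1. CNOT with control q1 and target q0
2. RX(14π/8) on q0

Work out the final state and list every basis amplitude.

The resulting statevector has amplitude -sqrt(sqrt(2) + 2)/2 on |00>, 0 on |01>, -I*sqrt(2 - sqrt(2))/2 on |10>, 0 on |11>.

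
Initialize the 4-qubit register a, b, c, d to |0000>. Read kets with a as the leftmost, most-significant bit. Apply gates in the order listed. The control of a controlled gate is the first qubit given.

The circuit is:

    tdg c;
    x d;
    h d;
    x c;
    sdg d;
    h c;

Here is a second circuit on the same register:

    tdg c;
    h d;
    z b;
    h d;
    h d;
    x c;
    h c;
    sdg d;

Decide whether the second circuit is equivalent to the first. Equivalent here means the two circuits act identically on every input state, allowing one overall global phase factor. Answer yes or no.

No, they are not equivalent — no single phase factor reconciles the two unitaries.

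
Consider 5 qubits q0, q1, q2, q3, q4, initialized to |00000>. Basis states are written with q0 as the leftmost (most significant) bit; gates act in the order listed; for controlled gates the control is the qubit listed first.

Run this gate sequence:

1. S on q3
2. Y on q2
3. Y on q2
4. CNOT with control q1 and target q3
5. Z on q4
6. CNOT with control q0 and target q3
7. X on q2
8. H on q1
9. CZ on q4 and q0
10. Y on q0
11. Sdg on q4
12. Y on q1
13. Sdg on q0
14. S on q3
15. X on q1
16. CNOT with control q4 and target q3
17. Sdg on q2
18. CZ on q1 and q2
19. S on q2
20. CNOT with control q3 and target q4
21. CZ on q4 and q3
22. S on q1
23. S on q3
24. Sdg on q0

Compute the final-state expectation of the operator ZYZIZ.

The expectation value of ZYZIZ is 1.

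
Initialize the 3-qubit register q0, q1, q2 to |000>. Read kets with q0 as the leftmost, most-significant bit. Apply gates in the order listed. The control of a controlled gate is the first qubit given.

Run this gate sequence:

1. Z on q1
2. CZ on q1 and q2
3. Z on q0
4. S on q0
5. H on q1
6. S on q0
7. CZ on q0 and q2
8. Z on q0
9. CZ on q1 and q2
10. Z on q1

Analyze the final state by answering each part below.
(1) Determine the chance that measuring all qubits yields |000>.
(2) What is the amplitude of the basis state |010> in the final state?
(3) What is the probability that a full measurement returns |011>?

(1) A full measurement returns |000> with probability 1/2.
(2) The amplitude on |010> is -sqrt(2)/2.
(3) A full measurement returns |011> with probability 0.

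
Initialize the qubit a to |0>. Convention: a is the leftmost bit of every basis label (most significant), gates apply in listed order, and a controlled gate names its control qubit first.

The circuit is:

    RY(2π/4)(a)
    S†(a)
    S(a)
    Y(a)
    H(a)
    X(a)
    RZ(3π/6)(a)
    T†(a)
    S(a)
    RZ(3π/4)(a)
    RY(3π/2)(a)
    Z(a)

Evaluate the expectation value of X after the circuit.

In the final state, X has expectation 1.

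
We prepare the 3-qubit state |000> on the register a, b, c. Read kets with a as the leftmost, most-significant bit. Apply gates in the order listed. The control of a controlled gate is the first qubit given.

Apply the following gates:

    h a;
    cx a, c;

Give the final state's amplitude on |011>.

The final state's coefficient on |011> equals 0.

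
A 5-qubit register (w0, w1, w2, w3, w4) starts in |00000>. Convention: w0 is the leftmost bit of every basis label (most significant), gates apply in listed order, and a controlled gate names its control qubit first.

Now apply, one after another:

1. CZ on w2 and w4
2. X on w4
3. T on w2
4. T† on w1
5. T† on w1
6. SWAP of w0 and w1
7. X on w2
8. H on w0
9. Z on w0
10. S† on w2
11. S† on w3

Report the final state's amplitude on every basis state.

The final amplitudes are -sqrt(2)*I/2 on |00101>, sqrt(2)*I/2 on |10101>, and 0 on every other basis state.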